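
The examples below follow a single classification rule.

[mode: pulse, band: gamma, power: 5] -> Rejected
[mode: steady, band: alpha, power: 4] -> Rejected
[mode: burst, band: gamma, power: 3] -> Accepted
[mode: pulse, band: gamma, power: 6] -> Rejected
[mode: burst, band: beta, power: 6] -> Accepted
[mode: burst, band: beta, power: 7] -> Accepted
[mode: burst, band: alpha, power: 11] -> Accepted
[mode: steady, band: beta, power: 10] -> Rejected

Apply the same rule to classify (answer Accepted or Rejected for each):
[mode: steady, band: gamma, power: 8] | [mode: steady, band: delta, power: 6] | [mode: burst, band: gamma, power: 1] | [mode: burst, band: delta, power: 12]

Rule: mode is burst. This holds for each 'Accepted' example and fails for each 'Rejected' one.
[mode: steady, band: gamma, power: 8]: mode is steady — fails this test, so Rejected.
[mode: steady, band: delta, power: 6]: mode is steady — fails this test, so Rejected.
[mode: burst, band: gamma, power: 1]: mode is burst — meets the rule, so Accepted.
[mode: burst, band: delta, power: 12]: mode is burst — meets the rule, so Accepted.

Rejected, Rejected, Accepted, Accepted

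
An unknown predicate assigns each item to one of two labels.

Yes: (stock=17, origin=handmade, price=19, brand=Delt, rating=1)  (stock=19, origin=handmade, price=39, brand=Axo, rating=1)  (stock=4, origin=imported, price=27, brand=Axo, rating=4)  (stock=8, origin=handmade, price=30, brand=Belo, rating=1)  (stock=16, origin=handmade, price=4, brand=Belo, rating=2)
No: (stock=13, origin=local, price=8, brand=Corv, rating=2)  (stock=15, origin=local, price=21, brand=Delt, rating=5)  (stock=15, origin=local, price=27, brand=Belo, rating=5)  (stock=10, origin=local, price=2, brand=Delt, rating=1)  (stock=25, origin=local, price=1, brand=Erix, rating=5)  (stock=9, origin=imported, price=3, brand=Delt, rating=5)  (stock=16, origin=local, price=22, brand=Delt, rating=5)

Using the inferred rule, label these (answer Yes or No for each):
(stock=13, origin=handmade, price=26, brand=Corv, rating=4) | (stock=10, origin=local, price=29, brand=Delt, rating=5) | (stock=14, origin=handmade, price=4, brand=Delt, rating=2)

Yes, No, Yes

The common property of the 'Yes' items is: origin is handmade OR brand is Axo. No 'No' item has it.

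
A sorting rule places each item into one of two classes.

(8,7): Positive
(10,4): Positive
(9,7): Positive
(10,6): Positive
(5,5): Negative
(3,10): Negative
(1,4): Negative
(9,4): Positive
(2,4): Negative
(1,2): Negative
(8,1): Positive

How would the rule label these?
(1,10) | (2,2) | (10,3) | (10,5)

All 'Positive' examples share one property — first > second — and every 'Negative' example lacks it.

Negative, Negative, Positive, Positive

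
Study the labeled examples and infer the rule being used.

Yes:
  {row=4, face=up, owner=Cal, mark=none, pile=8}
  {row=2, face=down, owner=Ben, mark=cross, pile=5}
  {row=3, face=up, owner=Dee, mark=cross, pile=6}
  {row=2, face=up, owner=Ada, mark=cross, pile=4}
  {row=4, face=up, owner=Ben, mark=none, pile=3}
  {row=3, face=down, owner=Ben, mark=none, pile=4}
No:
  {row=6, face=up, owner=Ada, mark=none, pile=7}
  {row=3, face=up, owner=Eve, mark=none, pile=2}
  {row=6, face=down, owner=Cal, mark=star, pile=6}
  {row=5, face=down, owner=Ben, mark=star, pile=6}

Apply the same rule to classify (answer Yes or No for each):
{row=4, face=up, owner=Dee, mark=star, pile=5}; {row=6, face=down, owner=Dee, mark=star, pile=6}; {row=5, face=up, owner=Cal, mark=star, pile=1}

Yes, No, No

'Yes' ⟺ row ≤ 4 AND pile ≥ 3.
{row=4, face=up, owner=Dee, mark=star, pile=5}: row = 4, pile = 5, matches → Yes. {row=6, face=down, owner=Dee, mark=star, pile=6}: row = 6, pile = 6, does not satisfy this → No. {row=5, face=up, owner=Cal, mark=star, pile=1}: row = 5, pile = 1, does not satisfy this → No.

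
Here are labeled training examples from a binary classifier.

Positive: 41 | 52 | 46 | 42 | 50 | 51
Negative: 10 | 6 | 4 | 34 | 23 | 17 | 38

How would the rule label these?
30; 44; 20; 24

Negative, Positive, Negative, Negative

Every 'Positive' example satisfies: at least 41. None of the 'Negative' examples do.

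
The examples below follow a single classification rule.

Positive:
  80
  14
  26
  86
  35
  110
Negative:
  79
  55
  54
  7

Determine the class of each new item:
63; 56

A rule that fits every label: ≡ 2 (mod 3) — true of each 'Positive' example, false of each 'Negative' one.
Negative: 63, since 63 mod 3 = 0.
Positive: 56, since 56 mod 3 = 2.

Negative, Positive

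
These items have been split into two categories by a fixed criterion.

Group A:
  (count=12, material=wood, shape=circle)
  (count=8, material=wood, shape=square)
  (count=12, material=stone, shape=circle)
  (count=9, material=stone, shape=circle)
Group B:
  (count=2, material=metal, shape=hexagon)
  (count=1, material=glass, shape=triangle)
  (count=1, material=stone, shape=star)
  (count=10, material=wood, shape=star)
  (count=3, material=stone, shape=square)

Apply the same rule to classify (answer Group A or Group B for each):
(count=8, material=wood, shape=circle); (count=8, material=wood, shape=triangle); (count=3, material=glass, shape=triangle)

The common property of the 'Group A' items is: shape is circle OR count = 8. No 'Group B' item has it.
(count=8, material=wood, shape=circle): Group A (shape is circle, count = 8).
(count=8, material=wood, shape=triangle): Group A (shape is triangle, count = 8).
(count=3, material=glass, shape=triangle): Group B (shape is triangle, count = 3).

Group A, Group A, Group B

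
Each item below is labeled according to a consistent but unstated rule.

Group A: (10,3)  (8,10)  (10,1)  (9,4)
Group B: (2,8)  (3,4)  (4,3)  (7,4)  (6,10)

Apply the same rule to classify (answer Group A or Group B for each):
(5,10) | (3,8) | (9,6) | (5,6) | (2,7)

The simplest hypothesis consistent with all the labels is: first ≥ 8.
(5,10): first 5 — lacks this property, so Group B. (3,8): first 3 — lacks this property, so Group B. (9,6): first 9 — checks out, so Group A. (5,6): first 5 — lacks this property, so Group B. (2,7): first 2 — lacks this property, so Group B.

Group B, Group B, Group A, Group B, Group B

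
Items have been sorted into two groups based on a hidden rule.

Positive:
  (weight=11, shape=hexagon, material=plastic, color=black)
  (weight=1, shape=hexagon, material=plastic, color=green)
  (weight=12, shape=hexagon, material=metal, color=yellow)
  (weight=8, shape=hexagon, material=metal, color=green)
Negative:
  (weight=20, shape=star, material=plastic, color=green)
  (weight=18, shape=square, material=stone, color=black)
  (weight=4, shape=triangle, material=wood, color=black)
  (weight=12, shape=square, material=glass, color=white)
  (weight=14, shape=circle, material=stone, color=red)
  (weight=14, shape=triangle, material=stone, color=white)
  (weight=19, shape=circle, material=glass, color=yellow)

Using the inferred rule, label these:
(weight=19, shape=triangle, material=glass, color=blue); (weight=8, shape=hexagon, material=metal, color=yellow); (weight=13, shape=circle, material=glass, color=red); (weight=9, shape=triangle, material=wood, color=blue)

The classifier is using: shape is hexagon.
(weight=19, shape=triangle, material=glass, color=blue) — shape is triangle, hence Negative.
(weight=8, shape=hexagon, material=metal, color=yellow) — shape is hexagon, hence Positive.
(weight=13, shape=circle, material=glass, color=red) — shape is circle, hence Negative.
(weight=9, shape=triangle, material=wood, color=blue) — shape is triangle, hence Negative.

Negative, Positive, Negative, Negative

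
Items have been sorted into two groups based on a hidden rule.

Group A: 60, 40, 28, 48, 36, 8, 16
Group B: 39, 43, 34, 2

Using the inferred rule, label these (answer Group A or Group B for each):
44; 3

Group A, Group B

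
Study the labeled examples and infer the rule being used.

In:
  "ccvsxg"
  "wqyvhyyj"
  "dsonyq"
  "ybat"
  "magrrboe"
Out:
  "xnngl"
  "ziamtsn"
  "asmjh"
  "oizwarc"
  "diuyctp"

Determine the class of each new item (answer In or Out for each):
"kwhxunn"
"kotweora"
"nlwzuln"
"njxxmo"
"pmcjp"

Out, In, Out, In, Out

Every 'In' example satisfies: even length. None of the 'Out' examples do.
"kwhxunn": length 7 — lacks this property, so Out.
"kotweora": length 8 — meets the rule, so In.
"nlwzuln": length 7 — lacks this property, so Out.
"njxxmo": length 6 — meets the rule, so In.
"pmcjp": length 5 — lacks this property, so Out.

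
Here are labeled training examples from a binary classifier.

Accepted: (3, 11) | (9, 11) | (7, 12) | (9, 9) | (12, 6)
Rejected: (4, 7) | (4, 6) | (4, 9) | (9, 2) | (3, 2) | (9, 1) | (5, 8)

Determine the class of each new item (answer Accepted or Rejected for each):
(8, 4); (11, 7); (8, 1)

The classifier is using: sum ≥ 14.
(8, 4): 8+4 = 12 — doesn't match, so Rejected. (11, 7): 11+7 = 18 — checks out, so Accepted. (8, 1): 8+1 = 9 — doesn't match, so Rejected.

Rejected, Accepted, Rejected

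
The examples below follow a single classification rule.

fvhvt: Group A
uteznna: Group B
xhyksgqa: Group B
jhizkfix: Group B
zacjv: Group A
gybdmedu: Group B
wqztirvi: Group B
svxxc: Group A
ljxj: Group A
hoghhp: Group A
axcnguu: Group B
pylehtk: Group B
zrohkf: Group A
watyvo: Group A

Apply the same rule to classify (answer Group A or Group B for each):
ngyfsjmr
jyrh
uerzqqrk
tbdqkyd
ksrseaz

Group B, Group A, Group B, Group B, Group B

One predicate separates the groups cleanly: length ≤ 6.
ngyfsjmr — length 8, hence Group B. jyrh — length 4, hence Group A. uerzqqrk — length 8, hence Group B. tbdqkyd — length 7, hence Group B. ksrseaz — length 7, hence Group B.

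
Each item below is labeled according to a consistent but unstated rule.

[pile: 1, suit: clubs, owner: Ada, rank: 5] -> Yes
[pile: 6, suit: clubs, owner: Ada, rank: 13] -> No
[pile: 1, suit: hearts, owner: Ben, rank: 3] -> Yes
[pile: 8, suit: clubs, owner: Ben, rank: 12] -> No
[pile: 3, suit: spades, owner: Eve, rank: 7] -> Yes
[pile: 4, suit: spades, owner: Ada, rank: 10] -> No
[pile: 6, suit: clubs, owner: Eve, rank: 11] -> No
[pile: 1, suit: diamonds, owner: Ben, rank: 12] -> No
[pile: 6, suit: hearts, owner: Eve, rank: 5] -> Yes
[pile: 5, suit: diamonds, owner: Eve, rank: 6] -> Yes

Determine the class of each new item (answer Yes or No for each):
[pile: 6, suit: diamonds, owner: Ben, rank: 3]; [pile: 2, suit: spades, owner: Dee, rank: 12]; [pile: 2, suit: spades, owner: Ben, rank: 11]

A rule that fits every label: rank ≤ 7 — true of each 'Yes' example, false of each 'No' one.
[pile: 6, suit: diamonds, owner: Ben, rank: 3]: Yes (rank = 3). [pile: 2, suit: spades, owner: Dee, rank: 12]: No (rank = 12). [pile: 2, suit: spades, owner: Ben, rank: 11]: No (rank = 11).

Yes, No, No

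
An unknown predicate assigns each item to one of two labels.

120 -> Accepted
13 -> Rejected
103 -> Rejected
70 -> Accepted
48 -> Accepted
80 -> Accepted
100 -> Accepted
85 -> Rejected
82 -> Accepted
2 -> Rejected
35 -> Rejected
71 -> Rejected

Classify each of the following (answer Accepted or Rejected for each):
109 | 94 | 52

Rejected, Accepted, Accepted

Rule: even AND at least 13. This holds for each 'Accepted' example and fails for each 'Rejected' one.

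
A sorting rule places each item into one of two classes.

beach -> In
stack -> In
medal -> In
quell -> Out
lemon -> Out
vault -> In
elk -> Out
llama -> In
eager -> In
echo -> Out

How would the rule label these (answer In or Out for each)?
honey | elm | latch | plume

Out, Out, In, Out

Rule: contains 'a'. This holds for each 'In' example and fails for each 'Out' one.
Out: honey, since no 'a'. Out: elm, since no 'a'. In: latch, since has 'a'. Out: plume, since no 'a'.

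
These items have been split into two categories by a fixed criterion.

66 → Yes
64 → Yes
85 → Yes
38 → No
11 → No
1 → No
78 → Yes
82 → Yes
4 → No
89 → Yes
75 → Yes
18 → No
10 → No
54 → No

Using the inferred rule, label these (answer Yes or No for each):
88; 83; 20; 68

Yes, Yes, No, Yes

The distinguishing property — at least 64 — holds for all the 'Yes' cases and none of the 'No' cases.
88: Yes (88 ≥ 64).
83: Yes (83 ≥ 64).
20: No (20 < 64).
68: Yes (68 ≥ 64).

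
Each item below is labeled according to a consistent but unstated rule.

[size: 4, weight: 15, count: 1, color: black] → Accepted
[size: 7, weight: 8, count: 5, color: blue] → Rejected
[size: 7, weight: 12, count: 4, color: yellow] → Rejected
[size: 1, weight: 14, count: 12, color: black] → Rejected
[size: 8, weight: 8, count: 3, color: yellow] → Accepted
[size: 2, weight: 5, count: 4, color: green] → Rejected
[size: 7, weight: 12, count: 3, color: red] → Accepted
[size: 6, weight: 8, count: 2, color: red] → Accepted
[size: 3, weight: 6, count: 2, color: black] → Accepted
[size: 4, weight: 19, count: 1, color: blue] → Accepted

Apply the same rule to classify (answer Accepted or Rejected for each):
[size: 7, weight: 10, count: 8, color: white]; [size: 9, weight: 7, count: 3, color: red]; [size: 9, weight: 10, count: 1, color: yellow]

Every 'Accepted' example satisfies: count ≤ 3. None of the 'Rejected' examples do.
[size: 7, weight: 10, count: 8, color: white]: Rejected (count = 8).
[size: 9, weight: 7, count: 3, color: red]: Accepted (count = 3).
[size: 9, weight: 10, count: 1, color: yellow]: Accepted (count = 1).

Rejected, Accepted, Accepted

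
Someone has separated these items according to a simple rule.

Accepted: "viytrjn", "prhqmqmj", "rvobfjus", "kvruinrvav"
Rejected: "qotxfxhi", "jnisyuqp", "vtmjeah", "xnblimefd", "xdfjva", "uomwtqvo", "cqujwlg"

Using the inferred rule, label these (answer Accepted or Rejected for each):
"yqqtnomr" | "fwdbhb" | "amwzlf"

Accepted, Rejected, Rejected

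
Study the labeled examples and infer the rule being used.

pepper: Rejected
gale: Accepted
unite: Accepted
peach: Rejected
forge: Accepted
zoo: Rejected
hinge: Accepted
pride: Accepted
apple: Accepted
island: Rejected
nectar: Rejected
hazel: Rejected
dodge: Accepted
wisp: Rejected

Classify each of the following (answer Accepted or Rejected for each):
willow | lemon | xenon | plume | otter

Rejected, Rejected, Rejected, Accepted, Rejected

'Accepted' ⟺ ends with 'e'.
willow → ends with 'w' → Rejected.
lemon → ends with 'n' → Rejected.
xenon → ends with 'n' → Rejected.
plume → ends with 'e' → Accepted.
otter → ends with 'r' → Rejected.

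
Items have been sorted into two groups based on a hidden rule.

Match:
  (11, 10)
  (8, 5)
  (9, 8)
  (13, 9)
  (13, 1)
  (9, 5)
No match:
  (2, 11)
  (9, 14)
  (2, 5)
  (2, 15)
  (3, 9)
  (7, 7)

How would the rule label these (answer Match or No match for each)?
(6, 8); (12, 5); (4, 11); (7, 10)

The common property of the 'Match' items is: first > second. No 'No match' item has it.
(6, 8) → 6 < 8 → No match. (12, 5) → 12 > 5 → Match. (4, 11) → 4 < 11 → No match. (7, 10) → 7 < 10 → No match.

No match, Match, No match, No match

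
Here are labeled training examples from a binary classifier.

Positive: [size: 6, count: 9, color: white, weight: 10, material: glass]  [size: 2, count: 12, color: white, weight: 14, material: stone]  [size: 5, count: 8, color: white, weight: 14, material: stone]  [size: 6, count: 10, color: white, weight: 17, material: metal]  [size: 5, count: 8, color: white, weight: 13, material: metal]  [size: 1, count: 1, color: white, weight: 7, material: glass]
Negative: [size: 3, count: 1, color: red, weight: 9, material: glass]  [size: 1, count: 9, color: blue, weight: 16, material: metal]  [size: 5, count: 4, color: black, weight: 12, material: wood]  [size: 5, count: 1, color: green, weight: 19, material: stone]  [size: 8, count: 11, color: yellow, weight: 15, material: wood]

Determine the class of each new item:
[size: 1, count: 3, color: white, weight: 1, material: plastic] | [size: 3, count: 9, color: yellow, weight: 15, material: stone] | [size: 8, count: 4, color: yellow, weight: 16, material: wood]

Positive, Negative, Negative

The common property of the 'Positive' items is: color is white. No 'Negative' item has it.
[size: 1, count: 3, color: white, weight: 1, material: plastic]: color is white — satisfies this, so Positive. [size: 3, count: 9, color: yellow, weight: 15, material: stone]: color is yellow — fails the rule, so Negative. [size: 8, count: 4, color: yellow, weight: 16, material: wood]: color is yellow — fails the rule, so Negative.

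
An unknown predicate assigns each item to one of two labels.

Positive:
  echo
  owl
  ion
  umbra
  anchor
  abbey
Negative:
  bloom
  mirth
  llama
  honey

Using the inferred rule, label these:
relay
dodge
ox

Negative, Negative, Positive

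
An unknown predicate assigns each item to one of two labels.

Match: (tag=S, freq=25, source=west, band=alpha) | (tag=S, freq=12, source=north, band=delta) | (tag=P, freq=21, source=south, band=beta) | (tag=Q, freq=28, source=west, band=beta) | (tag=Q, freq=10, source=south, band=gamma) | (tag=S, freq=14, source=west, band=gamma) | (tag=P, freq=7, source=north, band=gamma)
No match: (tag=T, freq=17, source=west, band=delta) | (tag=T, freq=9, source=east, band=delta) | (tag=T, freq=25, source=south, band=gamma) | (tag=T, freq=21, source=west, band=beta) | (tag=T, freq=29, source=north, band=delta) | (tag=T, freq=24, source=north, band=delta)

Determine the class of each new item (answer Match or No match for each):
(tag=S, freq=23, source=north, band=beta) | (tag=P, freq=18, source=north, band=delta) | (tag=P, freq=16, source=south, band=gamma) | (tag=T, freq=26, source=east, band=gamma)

Match, Match, Match, No match

'Match' ⟺ tag is not T.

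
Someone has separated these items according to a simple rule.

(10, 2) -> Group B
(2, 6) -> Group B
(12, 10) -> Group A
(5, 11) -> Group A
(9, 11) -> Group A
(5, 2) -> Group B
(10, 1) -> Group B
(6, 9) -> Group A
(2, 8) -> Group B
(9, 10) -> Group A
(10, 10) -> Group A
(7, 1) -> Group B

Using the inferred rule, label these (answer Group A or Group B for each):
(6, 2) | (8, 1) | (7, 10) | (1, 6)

The rule appears to be: sum ≥ 15.

Group B, Group B, Group A, Group B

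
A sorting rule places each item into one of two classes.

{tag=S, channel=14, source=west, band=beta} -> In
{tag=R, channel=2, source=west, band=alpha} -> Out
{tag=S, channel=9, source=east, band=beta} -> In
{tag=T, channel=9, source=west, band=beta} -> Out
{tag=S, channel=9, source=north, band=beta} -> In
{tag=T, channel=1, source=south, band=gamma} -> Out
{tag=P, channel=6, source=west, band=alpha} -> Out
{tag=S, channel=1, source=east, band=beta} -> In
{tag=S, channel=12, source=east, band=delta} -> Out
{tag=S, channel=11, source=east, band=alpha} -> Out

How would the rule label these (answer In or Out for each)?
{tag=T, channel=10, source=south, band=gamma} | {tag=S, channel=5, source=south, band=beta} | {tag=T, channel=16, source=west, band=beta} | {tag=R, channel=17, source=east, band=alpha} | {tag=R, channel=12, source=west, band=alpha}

Every 'In' example satisfies: band is beta AND tag is S. None of the 'Out' examples do.
Out: {tag=T, channel=10, source=south, band=gamma}, since band is gamma, tag is T. In: {tag=S, channel=5, source=south, band=beta}, since band is beta, tag is S. Out: {tag=T, channel=16, source=west, band=beta}, since band is beta, tag is T. Out: {tag=R, channel=17, source=east, band=alpha}, since band is alpha, tag is R. Out: {tag=R, channel=12, source=west, band=alpha}, since band is alpha, tag is R.

Out, In, Out, Out, Out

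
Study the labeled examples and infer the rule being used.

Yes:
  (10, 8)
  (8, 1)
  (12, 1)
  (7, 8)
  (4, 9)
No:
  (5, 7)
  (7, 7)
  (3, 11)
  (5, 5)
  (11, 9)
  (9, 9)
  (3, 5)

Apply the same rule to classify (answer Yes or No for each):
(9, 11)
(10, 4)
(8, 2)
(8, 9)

No, Yes, Yes, Yes

The common property of the 'Yes' items is: product is even. No 'No' item has it.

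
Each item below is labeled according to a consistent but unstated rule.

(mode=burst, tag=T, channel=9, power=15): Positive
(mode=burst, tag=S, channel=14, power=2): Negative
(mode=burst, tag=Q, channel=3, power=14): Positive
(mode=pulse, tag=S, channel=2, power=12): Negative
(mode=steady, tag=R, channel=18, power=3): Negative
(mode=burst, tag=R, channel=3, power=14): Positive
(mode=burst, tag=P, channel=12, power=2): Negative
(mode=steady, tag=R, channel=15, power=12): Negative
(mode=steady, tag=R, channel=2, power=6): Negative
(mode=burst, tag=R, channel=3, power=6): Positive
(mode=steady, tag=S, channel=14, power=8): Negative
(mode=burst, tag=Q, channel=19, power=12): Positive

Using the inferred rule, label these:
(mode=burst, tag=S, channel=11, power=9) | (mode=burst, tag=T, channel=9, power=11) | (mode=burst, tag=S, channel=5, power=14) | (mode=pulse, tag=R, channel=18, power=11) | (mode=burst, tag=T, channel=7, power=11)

Positive, Positive, Positive, Negative, Positive

The rule appears to be: mode is burst AND power ≥ 3.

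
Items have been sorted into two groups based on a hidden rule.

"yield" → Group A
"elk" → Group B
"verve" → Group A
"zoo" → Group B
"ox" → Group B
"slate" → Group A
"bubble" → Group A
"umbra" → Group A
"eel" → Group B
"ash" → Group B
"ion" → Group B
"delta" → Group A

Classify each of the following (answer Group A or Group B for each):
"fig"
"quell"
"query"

Group B, Group A, Group A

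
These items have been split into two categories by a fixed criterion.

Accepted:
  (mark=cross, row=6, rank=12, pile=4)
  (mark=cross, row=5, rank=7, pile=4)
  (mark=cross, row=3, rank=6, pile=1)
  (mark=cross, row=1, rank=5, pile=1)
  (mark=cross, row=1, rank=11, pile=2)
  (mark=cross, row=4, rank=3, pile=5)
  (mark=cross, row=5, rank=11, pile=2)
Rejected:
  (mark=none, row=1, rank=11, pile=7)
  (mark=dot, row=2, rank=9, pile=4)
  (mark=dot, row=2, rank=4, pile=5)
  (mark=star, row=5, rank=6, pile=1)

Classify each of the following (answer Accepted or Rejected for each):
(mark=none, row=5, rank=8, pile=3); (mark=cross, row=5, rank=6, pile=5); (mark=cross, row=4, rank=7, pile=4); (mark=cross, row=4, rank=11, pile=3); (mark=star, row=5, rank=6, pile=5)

Rejected, Accepted, Accepted, Accepted, Rejected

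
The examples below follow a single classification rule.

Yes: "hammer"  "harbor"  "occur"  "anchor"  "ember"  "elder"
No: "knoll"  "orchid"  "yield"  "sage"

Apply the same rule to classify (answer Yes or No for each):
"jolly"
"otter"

No, Yes

Rule: ends with 'r'. This holds for each 'Yes' example and fails for each 'No' one.
"jolly": ends with 'y' — doesn't match, so No.
"otter": ends with 'r' — fits, so Yes.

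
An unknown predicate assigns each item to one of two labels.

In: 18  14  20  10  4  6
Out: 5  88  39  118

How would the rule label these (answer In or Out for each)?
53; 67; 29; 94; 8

Out, Out, Out, Out, In

Every 'In' example satisfies: even AND at most 20. None of the 'Out' examples do.
Out: 53, since 53 is odd, 53 > 20. Out: 67, since 67 is odd, 67 > 20. Out: 29, since 29 is odd, 29 > 20. Out: 94, since 94 is even, 94 > 20. In: 8, since 8 is even, 8 ≤ 20.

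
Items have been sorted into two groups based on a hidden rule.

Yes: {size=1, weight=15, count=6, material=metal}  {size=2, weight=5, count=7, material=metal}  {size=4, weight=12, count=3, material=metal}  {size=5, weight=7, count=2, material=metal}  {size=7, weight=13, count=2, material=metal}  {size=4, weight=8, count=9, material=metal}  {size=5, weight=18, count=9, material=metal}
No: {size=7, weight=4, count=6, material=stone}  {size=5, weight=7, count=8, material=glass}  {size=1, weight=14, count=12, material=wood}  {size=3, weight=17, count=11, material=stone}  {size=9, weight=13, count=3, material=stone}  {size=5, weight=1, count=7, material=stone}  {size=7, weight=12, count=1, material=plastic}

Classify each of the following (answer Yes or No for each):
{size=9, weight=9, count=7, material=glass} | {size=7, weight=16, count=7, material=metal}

The distinguishing property — material is metal — holds for all the 'Yes' cases and none of the 'No' cases.
{size=9, weight=9, count=7, material=glass}: material is glass, fails the rule → No.
{size=7, weight=16, count=7, material=metal}: material is metal, has this property → Yes.

No, Yes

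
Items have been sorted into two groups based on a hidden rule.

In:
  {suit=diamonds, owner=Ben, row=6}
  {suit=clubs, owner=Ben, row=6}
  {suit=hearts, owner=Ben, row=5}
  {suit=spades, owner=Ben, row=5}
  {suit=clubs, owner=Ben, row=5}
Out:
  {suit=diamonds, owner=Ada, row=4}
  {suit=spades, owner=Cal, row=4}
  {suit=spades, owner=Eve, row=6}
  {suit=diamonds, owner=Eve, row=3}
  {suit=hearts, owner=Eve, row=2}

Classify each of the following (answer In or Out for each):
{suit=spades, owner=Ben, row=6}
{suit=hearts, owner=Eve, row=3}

In, Out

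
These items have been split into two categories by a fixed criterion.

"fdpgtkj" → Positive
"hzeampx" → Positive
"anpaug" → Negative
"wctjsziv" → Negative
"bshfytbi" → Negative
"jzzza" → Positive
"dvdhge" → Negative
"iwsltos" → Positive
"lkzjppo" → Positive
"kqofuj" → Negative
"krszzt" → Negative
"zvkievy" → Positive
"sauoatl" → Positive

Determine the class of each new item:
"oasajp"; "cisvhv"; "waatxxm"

Looking at the examples, the only property every 'Positive' case has and every 'Negative' case lacks is: odd length.

Negative, Negative, Positive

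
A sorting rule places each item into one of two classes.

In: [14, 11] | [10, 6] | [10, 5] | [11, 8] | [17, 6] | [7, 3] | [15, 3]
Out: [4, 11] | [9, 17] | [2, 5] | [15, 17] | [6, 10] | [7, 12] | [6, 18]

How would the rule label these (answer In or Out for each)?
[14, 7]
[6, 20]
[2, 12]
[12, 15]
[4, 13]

A rule that fits every label: first > second — true of each 'In' example, false of each 'Out' one.
[14, 7] → 14 > 7 → In.
[6, 20] → 6 < 20 → Out.
[2, 12] → 2 < 12 → Out.
[12, 15] → 12 < 15 → Out.
[4, 13] → 4 < 13 → Out.

In, Out, Out, Out, Out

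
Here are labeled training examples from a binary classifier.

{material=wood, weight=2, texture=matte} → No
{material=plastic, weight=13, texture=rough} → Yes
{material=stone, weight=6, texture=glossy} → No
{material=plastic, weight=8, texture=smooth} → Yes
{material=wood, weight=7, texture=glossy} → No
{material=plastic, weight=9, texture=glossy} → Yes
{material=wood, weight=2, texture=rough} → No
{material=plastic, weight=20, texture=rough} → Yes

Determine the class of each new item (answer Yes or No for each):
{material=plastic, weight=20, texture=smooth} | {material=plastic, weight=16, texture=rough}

All 'Yes' examples share one property — material is plastic — and every 'No' example lacks it.
{material=plastic, weight=20, texture=smooth}: Yes (material is plastic).
{material=plastic, weight=16, texture=rough}: Yes (material is plastic).

Yes, Yes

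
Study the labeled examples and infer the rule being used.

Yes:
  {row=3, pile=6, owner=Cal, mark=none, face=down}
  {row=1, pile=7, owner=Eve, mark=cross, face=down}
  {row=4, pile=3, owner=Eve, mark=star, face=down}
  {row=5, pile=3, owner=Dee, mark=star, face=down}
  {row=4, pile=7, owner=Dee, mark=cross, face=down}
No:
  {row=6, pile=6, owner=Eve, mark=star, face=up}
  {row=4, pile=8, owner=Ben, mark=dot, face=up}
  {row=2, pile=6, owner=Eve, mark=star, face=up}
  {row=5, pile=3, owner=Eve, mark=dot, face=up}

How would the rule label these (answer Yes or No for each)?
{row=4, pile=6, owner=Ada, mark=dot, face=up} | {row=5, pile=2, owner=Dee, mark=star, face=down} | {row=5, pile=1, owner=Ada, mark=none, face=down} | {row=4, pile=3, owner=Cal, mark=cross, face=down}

Looking at the examples, the only property every 'Yes' case has and every 'No' case lacks is: face is down.
{row=4, pile=6, owner=Ada, mark=dot, face=up} → face is up → No.
{row=5, pile=2, owner=Dee, mark=star, face=down} → face is down → Yes.
{row=5, pile=1, owner=Ada, mark=none, face=down} → face is down → Yes.
{row=4, pile=3, owner=Cal, mark=cross, face=down} → face is down → Yes.

No, Yes, Yes, Yes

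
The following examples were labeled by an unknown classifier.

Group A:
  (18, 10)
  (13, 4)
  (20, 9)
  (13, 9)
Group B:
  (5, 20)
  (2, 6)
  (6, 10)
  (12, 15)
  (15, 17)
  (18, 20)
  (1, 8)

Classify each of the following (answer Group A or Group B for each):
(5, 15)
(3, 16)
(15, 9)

Group B, Group B, Group A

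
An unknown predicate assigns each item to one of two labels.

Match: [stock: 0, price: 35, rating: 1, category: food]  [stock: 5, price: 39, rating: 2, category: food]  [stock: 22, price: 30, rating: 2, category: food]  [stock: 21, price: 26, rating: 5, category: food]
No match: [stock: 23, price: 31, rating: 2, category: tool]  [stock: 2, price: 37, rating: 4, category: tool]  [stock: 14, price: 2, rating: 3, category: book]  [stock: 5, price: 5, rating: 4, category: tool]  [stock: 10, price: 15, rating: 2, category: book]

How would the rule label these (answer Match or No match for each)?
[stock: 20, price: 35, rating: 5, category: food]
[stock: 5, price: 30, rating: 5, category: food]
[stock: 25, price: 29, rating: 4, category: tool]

Match, Match, No match

Checking candidate rules against both groups, what survives is: category is food.
[stock: 20, price: 35, rating: 5, category: food] — category is food, hence Match. [stock: 5, price: 30, rating: 5, category: food] — category is food, hence Match. [stock: 25, price: 29, rating: 4, category: tool] — category is tool, hence No match.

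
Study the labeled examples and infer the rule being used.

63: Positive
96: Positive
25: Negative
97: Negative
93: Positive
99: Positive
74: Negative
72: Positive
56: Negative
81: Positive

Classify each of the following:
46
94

Negative, Negative

The common property of the 'Positive' items is: multiple of 3. No 'Negative' item has it.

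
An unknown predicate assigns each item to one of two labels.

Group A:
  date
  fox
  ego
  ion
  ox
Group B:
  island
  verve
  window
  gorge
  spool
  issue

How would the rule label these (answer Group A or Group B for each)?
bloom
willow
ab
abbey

Group B, Group B, Group A, Group B

The common property of the 'Group A' items is: length ≤ 4. No 'Group B' item has it.
Group B: bloom, since length 5. Group B: willow, since length 6. Group A: ab, since length 2. Group B: abbey, since length 5.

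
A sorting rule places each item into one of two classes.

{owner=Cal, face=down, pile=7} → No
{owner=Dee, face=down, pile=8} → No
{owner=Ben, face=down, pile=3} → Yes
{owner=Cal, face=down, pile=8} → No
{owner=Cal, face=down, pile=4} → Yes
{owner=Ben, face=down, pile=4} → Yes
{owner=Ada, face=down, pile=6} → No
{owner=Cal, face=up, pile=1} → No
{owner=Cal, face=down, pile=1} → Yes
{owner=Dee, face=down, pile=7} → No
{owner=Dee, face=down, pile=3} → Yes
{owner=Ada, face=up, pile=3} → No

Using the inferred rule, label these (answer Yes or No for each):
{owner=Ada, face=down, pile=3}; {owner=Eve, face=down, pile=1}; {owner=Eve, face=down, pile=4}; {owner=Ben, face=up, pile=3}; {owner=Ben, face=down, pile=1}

Yes, Yes, Yes, No, Yes

All 'Yes' examples share one property — face is down AND pile ≤ 4 — and every 'No' example lacks it.
{owner=Ada, face=down, pile=3}: Yes (face is down, pile = 3).
{owner=Eve, face=down, pile=1}: Yes (face is down, pile = 1).
{owner=Eve, face=down, pile=4}: Yes (face is down, pile = 4).
{owner=Ben, face=up, pile=3}: No (face is up, pile = 3).
{owner=Ben, face=down, pile=1}: Yes (face is down, pile = 1).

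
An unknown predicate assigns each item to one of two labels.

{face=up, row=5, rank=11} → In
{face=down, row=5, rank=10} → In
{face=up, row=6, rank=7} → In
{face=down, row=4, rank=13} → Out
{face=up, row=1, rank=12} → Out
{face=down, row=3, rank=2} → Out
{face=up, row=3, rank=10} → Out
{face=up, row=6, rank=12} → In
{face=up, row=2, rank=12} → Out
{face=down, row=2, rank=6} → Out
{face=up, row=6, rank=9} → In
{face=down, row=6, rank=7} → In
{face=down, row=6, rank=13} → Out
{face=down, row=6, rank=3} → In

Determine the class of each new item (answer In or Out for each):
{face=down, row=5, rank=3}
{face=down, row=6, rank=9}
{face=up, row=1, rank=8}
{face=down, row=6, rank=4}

In, In, Out, In

'In' ⟺ row ≥ 4 AND rank ≤ 12.
{face=down, row=5, rank=3} — row = 5, rank = 3, hence In. {face=down, row=6, rank=9} — row = 6, rank = 9, hence In. {face=up, row=1, rank=8} — row = 1, rank = 8, hence Out. {face=down, row=6, rank=4} — row = 6, rank = 4, hence In.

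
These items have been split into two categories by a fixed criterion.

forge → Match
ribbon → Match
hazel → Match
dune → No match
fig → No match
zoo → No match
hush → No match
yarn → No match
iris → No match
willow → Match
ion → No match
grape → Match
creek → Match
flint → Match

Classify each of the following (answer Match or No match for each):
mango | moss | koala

All 'Match' examples share one property — length ≥ 5 — and every 'No match' example lacks it.

Match, No match, Match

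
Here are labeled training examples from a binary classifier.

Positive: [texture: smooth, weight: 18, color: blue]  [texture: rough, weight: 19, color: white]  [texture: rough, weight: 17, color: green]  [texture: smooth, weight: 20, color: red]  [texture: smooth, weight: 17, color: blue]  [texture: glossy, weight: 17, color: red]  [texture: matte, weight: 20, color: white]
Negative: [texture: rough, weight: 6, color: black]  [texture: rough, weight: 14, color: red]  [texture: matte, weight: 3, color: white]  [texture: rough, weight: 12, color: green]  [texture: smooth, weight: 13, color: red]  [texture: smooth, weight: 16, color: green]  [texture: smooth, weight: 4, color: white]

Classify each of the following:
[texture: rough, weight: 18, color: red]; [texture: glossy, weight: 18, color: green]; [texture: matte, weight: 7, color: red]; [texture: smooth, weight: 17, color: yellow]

Positive, Positive, Negative, Positive

The distinguishing property — weight ≥ 17 — holds for all the 'Positive' cases and none of the 'Negative' cases.
[texture: rough, weight: 18, color: red]: weight = 18, passes → Positive.
[texture: glossy, weight: 18, color: green]: weight = 18, passes → Positive.
[texture: matte, weight: 7, color: red]: weight = 7, does not satisfy this → Negative.
[texture: smooth, weight: 17, color: yellow]: weight = 17, passes → Positive.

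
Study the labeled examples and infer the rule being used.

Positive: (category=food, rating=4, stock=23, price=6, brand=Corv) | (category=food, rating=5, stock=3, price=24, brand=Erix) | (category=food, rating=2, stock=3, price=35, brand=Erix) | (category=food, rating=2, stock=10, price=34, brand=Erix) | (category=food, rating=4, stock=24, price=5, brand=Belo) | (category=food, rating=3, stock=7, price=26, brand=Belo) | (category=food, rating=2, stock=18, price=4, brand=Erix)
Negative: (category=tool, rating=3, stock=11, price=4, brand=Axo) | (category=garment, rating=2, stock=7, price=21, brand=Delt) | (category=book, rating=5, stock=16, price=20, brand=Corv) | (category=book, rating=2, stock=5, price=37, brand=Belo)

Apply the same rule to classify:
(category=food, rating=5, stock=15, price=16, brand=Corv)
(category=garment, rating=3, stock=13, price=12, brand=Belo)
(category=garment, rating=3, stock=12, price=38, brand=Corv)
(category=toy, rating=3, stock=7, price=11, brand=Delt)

Positive, Negative, Negative, Negative

The distinguishing property — category is food — holds for all the 'Positive' cases and none of the 'Negative' cases.
(category=food, rating=5, stock=15, price=16, brand=Corv): category is food — has this property, so Positive.
(category=garment, rating=3, stock=13, price=12, brand=Belo): category is garment — does not fit, so Negative.
(category=garment, rating=3, stock=12, price=38, brand=Corv): category is garment — does not fit, so Negative.
(category=toy, rating=3, stock=7, price=11, brand=Delt): category is toy — does not fit, so Negative.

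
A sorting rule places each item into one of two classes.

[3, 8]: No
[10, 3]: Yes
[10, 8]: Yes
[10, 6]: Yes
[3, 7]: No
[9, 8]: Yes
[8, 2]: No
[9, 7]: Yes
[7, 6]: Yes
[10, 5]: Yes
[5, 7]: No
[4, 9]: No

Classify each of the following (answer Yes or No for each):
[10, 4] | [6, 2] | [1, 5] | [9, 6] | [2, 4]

Yes, No, No, Yes, No

'Yes' ⟺ first > second AND sum ≥ 11.
[10, 4] → 10 > 4, 10+4 = 14 → Yes. [6, 2] → 6 > 2, 6+2 = 8 → No. [1, 5] → 1 < 5, 1+5 = 6 → No. [9, 6] → 9 > 6, 9+6 = 15 → Yes. [2, 4] → 2 < 4, 2+4 = 6 → No.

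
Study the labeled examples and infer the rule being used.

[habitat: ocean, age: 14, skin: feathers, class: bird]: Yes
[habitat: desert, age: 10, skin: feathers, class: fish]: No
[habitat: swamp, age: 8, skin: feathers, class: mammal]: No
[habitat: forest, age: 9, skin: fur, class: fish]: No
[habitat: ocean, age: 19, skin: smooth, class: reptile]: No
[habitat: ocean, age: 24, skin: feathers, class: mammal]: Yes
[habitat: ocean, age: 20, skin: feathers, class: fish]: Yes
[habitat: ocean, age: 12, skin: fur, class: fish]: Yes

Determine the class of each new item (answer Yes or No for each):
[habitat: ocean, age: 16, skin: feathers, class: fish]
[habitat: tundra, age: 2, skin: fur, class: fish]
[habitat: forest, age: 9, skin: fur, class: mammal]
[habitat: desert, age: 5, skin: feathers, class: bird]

Yes, No, No, No

Every 'Yes' example satisfies: habitat is ocean AND age ≠ 19. None of the 'No' examples do.
[habitat: ocean, age: 16, skin: feathers, class: fish] — habitat is ocean, age = 16, hence Yes.
[habitat: tundra, age: 2, skin: fur, class: fish] — habitat is tundra, age = 2, hence No.
[habitat: forest, age: 9, skin: fur, class: mammal] — habitat is forest, age = 9, hence No.
[habitat: desert, age: 5, skin: feathers, class: bird] — habitat is desert, age = 5, hence No.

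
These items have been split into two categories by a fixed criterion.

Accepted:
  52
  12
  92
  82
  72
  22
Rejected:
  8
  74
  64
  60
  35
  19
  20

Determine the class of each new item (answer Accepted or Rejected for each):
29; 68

Rejected, Rejected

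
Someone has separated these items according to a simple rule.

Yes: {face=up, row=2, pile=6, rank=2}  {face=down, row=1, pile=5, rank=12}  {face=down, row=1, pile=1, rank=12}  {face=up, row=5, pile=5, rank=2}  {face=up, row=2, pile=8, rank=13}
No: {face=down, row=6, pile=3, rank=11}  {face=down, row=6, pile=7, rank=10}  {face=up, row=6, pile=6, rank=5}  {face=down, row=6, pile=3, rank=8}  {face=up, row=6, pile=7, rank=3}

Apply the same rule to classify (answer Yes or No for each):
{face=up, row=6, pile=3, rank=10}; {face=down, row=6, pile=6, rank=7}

No, No

The classifier is using: row ≤ 5.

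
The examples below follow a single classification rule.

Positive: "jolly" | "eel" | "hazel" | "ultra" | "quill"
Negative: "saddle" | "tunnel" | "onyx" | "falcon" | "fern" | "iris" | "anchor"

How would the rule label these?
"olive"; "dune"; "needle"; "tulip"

Positive, Negative, Negative, Positive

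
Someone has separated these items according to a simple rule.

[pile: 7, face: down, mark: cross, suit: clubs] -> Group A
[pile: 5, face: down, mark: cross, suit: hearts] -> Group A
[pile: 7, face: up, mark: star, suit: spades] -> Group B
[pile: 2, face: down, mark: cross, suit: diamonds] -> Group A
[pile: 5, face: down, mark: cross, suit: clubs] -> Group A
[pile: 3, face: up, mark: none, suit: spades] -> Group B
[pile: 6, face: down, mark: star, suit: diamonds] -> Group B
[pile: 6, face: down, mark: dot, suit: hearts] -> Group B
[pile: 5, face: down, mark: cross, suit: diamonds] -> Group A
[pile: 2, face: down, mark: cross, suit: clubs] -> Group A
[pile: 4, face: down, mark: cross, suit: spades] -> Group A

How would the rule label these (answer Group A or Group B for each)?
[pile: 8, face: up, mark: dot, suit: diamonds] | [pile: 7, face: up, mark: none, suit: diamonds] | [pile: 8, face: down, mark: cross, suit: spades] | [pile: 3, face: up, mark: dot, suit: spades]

Group B, Group B, Group A, Group B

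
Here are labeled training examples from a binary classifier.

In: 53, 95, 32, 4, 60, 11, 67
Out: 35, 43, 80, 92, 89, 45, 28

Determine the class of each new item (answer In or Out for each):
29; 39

Out, In

The distinguishing property — ≡ 4 (mod 7) — holds for all the 'In' cases and none of the 'Out' cases.
29: Out (29 mod 7 = 1).
39: In (39 mod 7 = 4).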